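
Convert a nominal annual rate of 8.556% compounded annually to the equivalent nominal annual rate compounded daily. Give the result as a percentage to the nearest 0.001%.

8.211%

Compounded annually, EAR = nominal = 0.085560.
Solve (1 + r/365)^365 = 1.085560: r/365 = 1.085560^(1/365) − 1 = 0.000225, so r = 0.082105 = 8.211%.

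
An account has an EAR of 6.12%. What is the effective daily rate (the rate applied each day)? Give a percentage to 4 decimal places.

The per-day rate i satisfies (1 + i)^365 = 1 + 0.0612.
i = 1.0612^(1/365) − 1 = 0.0001628 = 0.0163%.

0.0163%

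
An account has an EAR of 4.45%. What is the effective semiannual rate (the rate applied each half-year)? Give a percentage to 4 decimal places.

The per-half-year rate i satisfies (1 + i)^2 = 1 + 0.0445.
i = 1.0445^(1/2) − 1 = 0.0220078 = 2.2008%.

2.2008%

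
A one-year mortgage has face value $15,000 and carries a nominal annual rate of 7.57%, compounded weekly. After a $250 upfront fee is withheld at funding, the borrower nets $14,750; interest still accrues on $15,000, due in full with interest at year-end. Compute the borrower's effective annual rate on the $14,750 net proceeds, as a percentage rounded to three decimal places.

Amount owed after one year: 15,000 × (1 + 0.0757/52)^52 = 15,000 × 1.078580 = $16,178.69.
Effective rate on net proceeds: 16,178.69 / 14,750 − 1 = 0.096861 = 9.686%.

9.686%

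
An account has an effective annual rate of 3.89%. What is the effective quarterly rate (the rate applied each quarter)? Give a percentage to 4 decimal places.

The per-quarter rate i satisfies (1 + i)^4 = 1 + 0.0389.
i = 1.0389^(1/4) − 1 = 0.0095863 = 0.9586%.

0.9586%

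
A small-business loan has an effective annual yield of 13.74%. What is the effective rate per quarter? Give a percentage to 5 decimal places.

3.27098%

The per-quarter rate i satisfies (1 + i)^4 = 1 + 0.1374.
i = 1.1374^(1/4) − 1 = 0.0327098 = 3.27098%.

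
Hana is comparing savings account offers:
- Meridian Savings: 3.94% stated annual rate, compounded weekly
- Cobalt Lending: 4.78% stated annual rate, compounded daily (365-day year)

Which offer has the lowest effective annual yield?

Meridian Savings

Meridian Savings: (1 + 0.0394/52)^52 − 1 = 4.017%
Cobalt Lending: (1 + 0.0478/365)^365 − 1 = 4.896%
The lowest effective annual rate is Meridian Savings at 4.017%.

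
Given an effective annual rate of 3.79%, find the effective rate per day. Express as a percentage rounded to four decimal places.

The per-day rate i satisfies (1 + i)^365 = 1 + 0.0379.
i = 1.0379^(1/365) − 1 = 0.0001019 = 0.0102%.

0.0102%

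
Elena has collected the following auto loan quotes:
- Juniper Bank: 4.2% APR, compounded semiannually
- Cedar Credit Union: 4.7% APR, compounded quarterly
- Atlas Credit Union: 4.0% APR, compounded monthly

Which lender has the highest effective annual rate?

Cedar Credit Union

Juniper Bank: (1 + 0.042/2)^2 − 1 = 4.244%
Cedar Credit Union: (1 + 0.047/4)^4 − 1 = 4.783%
Atlas Credit Union: (1 + 0.040/12)^12 − 1 = 4.074%
The highest effective annual rate is Cedar Credit Union at 4.783%.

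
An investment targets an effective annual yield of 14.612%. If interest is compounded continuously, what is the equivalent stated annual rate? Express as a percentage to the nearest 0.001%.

13.638%

Continuous: nominal r satisfies e^r − 1 = 0.14612.
r = ln(1 + 0.14612) = ln(1.14612) = 0.136382 = 13.638%.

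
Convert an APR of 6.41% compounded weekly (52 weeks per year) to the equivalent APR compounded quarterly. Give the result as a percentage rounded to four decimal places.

6.4576%

EAR = (1 + 0.0641/52)^52 − 1 = 0.066157.
Solve (1 + r/4)^4 = 1.066157: r/4 = 1.066157^(1/4) − 1 = 0.016144, so r = 0.064576 = 6.4576%.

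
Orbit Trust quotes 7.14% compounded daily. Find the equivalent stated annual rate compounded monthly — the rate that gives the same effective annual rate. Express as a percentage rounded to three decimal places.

EAR = (1 + 0.0714/365)^365 − 1 = 0.074003.
Solve (1 + r/12)^12 = 1.074003: r/12 = 1.074003^(1/12) − 1 = 0.005967, so r = 0.071606 = 7.161%.

7.161%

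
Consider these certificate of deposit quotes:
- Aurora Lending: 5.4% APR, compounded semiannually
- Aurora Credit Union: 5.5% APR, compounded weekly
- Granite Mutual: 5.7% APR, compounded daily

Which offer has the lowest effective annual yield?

Aurora Lending

Aurora Lending: (1 + 0.054/2)^2 − 1 = 5.473%
Aurora Credit Union: (1 + 0.055/52)^52 − 1 = 5.651%
Granite Mutual: (1 + 0.057/365)^365 − 1 = 5.865%
The lowest effective annual rate is Aurora Lending at 5.473%.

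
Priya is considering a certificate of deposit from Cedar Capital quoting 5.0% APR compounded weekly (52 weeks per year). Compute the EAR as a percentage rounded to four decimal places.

5.1246%

EAR = (1 + 0.050/52)^52 − 1.
= 1.051246 − 1 = 5.1246%.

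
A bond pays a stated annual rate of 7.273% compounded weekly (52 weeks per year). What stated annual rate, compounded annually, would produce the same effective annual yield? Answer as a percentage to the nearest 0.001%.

EAR = (1 + 0.07273/52)^52 − 1 = 0.075385.
Compounded annually, the equivalent nominal rate is the EAR itself: 7.539%.

7.539%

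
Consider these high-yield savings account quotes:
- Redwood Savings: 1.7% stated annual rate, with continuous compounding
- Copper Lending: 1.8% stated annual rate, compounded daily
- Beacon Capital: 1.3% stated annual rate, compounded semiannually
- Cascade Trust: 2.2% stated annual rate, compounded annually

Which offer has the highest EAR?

Redwood Savings: e^0.017 − 1 = 1.715%
Copper Lending: (1 + 0.018/365)^365 − 1 = 1.816%
Beacon Capital: (1 + 0.013/2)^2 − 1 = 1.304%
Cascade Trust: compounded annually, EAR = 2.200%
The highest effective annual rate is Cascade Trust at 2.200%.

Cascade Trust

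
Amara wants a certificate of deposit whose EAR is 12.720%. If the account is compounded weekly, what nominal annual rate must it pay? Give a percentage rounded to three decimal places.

11.987%

(1 + r/52)^52 − 1 = 0.12720, so 1 + r/52 = 1.12720^(1/52).
r/52 = 0.002305, so r = 0.119875 = 11.987%.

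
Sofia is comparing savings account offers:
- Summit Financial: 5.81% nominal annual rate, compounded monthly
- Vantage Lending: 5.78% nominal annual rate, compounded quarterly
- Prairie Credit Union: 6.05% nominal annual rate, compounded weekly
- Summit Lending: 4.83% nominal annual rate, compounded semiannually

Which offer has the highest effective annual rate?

Prairie Credit Union

Summit Financial: (1 + 0.0581/12)^12 − 1 = 5.967%
Vantage Lending: (1 + 0.0578/4)^4 − 1 = 5.906%
Prairie Credit Union: (1 + 0.0605/52)^52 − 1 = 6.233%
Summit Lending: (1 + 0.0483/2)^2 − 1 = 4.888%
The highest effective annual rate is Prairie Credit Union at 6.233%.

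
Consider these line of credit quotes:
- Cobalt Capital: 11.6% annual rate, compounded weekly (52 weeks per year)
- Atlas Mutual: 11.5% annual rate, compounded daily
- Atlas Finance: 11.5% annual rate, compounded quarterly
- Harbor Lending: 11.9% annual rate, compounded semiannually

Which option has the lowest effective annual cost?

Atlas Finance

Cobalt Capital: (1 + 0.116/52)^52 − 1 = 12.285%
Atlas Mutual: (1 + 0.115/365)^365 − 1 = 12.185%
Atlas Finance: (1 + 0.115/4)^4 − 1 = 12.006%
Harbor Lending: (1 + 0.119/2)^2 − 1 = 12.254%
The lowest effective annual rate is Atlas Finance at 12.006%.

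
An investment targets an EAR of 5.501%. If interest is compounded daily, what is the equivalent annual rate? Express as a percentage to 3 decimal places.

5.355%

(1 + r/365)^365 − 1 = 0.05501, so 1 + r/365 = 1.05501^(1/365).
r/365 = 0.000147, so r = 0.053554 = 5.355%.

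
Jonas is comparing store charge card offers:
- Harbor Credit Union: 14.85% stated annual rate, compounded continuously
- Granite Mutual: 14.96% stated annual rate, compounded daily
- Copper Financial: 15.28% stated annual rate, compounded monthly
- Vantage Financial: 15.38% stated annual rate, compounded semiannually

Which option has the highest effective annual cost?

Copper Financial

Harbor Credit Union: e^0.1485 − 1 = 16.009%
Granite Mutual: (1 + 0.1496/365)^365 − 1 = 16.133%
Copper Financial: (1 + 0.1528/12)^12 − 1 = 16.397%
Vantage Financial: (1 + 0.1538/2)^2 − 1 = 15.971%
The highest effective annual rate is Copper Financial at 16.397%.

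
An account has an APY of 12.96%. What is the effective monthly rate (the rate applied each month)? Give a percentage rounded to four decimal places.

1.0207%

The per-month rate i satisfies (1 + i)^12 = 1 + 0.1296.
i = 1.1296^(1/12) − 1 = 0.0102070 = 1.0207%.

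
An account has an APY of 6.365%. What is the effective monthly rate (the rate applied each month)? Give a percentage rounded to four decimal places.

The per-month rate i satisfies (1 + i)^12 = 1 + 0.06365.
i = 1.06365^(1/12) − 1 = 0.0051554 = 0.5155%.

0.5155%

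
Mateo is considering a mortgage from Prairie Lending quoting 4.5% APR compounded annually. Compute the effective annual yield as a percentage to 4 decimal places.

Annual compounding means the effective rate equals the nominal rate: 4.5000%.

4.5000%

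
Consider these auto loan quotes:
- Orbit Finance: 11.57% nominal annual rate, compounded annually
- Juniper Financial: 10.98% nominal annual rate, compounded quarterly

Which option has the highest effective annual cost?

Orbit Finance

Orbit Finance: compounded annually, EAR = 11.570%
Juniper Financial: (1 + 0.1098/4)^4 − 1 = 11.440%
The highest effective annual rate is Orbit Finance at 11.570%.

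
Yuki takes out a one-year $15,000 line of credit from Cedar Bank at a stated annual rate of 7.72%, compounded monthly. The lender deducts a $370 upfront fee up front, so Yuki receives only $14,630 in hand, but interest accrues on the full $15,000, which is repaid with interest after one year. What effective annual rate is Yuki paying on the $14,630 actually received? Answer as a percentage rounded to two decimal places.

Amount owed after one year: 15,000 × (1 + 0.0772/12)^12 = 15,000 × 1.079991 = $16,199.87.
Effective rate on net proceeds: 16,199.87 / 14,630 − 1 = 0.107305 = 10.73%.

10.73%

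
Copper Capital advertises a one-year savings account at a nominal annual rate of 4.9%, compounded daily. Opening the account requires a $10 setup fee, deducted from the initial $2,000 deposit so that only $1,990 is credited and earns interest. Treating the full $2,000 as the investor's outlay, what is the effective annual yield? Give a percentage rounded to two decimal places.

4.50%

Value after one year: 1,990 × (1 + 0.049/365)^365 = 1,990 × 1.050217 = $2,089.93.
Effective yield on the $2,000 outlay: 2,089.93 / 2,000 − 1 = 0.044966 = 4.50%.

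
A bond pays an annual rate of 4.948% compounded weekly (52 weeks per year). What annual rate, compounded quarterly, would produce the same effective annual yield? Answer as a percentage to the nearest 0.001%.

4.976%

EAR = (1 + 0.04948/52)^52 − 1 = 0.050700.
Solve (1 + r/4)^4 = 1.050700: r/4 = 1.050700^(1/4) − 1 = 0.012441, so r = 0.049763 = 4.976%.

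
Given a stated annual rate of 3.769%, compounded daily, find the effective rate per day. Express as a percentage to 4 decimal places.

0.0103%

With a nominal annual rate compounded daily, the periodic rate is the nominal rate divided by 365.
i = 0.03769 / 365 = 0.0001033 = 0.0103%.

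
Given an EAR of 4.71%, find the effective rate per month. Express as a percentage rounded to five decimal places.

0.38427%

The per-month rate i satisfies (1 + i)^12 = 1 + 0.0471.
i = 1.0471^(1/12) − 1 = 0.0038427 = 0.38427%.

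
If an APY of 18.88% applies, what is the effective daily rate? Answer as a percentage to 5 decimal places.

The per-day rate i satisfies (1 + i)^365 = 1 + 0.1888.
i = 1.1888^(1/365) − 1 = 0.0004739 = 0.04739%.

0.04739%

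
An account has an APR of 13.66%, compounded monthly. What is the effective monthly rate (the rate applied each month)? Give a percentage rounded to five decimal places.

With a nominal annual rate compounded monthly, the periodic rate is the nominal rate divided by 12.
i = 0.1366 / 12 = 0.0113833 = 1.13833%.

1.13833%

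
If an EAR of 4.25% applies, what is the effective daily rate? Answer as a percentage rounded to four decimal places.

The per-day rate i satisfies (1 + i)^365 = 1 + 0.0425.
i = 1.0425^(1/365) − 1 = 0.0001140 = 0.0114%.

0.0114%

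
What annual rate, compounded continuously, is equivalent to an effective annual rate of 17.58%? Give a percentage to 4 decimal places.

Continuous: nominal r satisfies e^r − 1 = 0.1758.
r = ln(1 + 0.1758) = ln(1.1758) = 0.161949 = 16.1949%.

16.1949%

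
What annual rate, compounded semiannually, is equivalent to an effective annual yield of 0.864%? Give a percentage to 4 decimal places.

(1 + r/2)^2 − 1 = 0.00864, so 1 + r/2 = 1.00864^(1/2).
r/2 = 0.004311, so r = 0.008621 = 0.8621%.

0.8621%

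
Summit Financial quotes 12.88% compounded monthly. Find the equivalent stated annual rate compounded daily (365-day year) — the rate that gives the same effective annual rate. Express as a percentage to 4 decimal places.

EAR = (1 + 0.1288/12)^12 − 1 = 0.136682.
Solve (1 + r/365)^365 = 1.136682: r/365 = 1.136682^(1/365) − 1 = 0.000351, so r = 0.128136 = 12.8136%.

12.8136%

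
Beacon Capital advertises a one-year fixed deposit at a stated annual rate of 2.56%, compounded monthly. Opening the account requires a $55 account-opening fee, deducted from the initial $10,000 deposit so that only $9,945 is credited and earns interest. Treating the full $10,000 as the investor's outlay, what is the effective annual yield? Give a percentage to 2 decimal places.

Value after one year: 9,945 × (1 + 0.0256/12)^12 = 9,945 × 1.025903 = $10,202.60.
Effective yield on the $10,000 outlay: 10,202.60 / 10,000 − 1 = 0.020260 = 2.03%.

2.03%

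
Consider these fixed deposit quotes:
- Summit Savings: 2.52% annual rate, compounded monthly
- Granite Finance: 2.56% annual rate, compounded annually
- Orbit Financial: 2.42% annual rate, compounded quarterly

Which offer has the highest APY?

Granite Finance

Summit Savings: (1 + 0.0252/12)^12 − 1 = 2.549%
Granite Finance: compounded annually, EAR = 2.560%
Orbit Financial: (1 + 0.0242/4)^4 − 1 = 2.442%
The highest effective annual rate is Granite Finance at 2.560%.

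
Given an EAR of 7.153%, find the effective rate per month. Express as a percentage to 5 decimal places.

The per-month rate i satisfies (1 + i)^12 = 1 + 0.07153.
i = 1.07153^(1/12) − 1 = 0.0057739 = 0.57739%.

0.57739%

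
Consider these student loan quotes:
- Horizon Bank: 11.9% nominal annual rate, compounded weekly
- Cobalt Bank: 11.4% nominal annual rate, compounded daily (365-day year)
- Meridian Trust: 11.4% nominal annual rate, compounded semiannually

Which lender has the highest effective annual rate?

Horizon Bank: (1 + 0.119/52)^52 − 1 = 12.622%
Cobalt Bank: (1 + 0.114/365)^365 − 1 = 12.073%
Meridian Trust: (1 + 0.114/2)^2 − 1 = 11.725%
The highest effective annual rate is Horizon Bank at 12.622%.

Horizon Bank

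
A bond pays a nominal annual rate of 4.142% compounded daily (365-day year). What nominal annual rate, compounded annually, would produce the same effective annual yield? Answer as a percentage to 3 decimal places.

EAR = (1 + 0.04142/365)^365 − 1 = 0.042287.
Compounded annually, the equivalent nominal rate is the EAR itself: 4.229%.

4.229%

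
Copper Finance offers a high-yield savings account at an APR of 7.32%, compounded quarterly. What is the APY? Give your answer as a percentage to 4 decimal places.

EAR = (1 + 0.0732/4)^4 − 1.
= (1 + 0.018300)^4 − 1 = 1.075234 − 1 = 7.5234%.

7.5234%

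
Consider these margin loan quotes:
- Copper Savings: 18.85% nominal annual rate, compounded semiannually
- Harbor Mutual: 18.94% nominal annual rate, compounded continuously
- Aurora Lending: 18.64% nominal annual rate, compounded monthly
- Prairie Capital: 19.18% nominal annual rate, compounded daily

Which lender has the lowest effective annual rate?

Copper Savings

Copper Savings: (1 + 0.1885/2)^2 − 1 = 19.738%
Harbor Mutual: e^0.1894 − 1 = 20.852%
Aurora Lending: (1 + 0.1864/12)^12 − 1 = 20.318%
Prairie Capital: (1 + 0.1918/365)^365 − 1 = 21.137%
The lowest effective annual rate is Copper Savings at 19.738%.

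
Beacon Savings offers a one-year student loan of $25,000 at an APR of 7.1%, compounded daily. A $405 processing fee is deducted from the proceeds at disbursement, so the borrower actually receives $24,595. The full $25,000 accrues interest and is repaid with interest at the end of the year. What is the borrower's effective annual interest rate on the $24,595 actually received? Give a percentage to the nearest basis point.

9.13%

Amount owed after one year: 25,000 × (1 + 0.071/365)^365 = 25,000 × 1.073574 = $26,839.35.
Effective rate on net proceeds: 26,839.35 / 24,595 − 1 = 0.091252 = 9.13%.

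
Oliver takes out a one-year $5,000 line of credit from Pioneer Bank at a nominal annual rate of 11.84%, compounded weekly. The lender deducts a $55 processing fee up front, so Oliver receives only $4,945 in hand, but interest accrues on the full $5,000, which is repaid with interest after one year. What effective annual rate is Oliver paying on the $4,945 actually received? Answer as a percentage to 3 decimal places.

13.806%

Amount owed after one year: 5,000 × (1 + 0.1184/52)^52 = 5,000 × 1.125543 = $5,627.71.
Effective rate on net proceeds: 5,627.71 / 4,945 − 1 = 0.138061 = 13.806%.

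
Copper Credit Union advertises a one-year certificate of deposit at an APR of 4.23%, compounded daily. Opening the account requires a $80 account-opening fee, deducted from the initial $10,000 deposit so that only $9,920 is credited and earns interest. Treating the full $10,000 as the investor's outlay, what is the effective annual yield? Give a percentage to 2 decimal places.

3.49%

Value after one year: 9,920 × (1 + 0.0423/365)^365 = 9,920 × 1.043205 = $10,348.59.
Effective yield on the $10,000 outlay: 10,348.59 / 10,000 − 1 = 0.034859 = 3.49%.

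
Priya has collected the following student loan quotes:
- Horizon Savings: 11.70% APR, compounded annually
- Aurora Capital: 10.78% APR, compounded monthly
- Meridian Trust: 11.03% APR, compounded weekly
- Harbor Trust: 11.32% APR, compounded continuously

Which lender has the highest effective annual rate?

Harbor Trust

Horizon Savings: compounded annually, EAR = 11.700%
Aurora Capital: (1 + 0.1078/12)^12 − 1 = 11.329%
Meridian Trust: (1 + 0.1103/52)^52 − 1 = 11.648%
Harbor Trust: e^0.1132 − 1 = 11.986%
The highest effective annual rate is Harbor Trust at 11.986%.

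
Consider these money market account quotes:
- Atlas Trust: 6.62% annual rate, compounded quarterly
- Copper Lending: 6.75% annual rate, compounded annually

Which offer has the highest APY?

Atlas Trust: (1 + 0.0662/4)^4 − 1 = 6.786%
Copper Lending: compounded annually, EAR = 6.750%
The highest effective annual rate is Atlas Trust at 6.786%.

Atlas Trust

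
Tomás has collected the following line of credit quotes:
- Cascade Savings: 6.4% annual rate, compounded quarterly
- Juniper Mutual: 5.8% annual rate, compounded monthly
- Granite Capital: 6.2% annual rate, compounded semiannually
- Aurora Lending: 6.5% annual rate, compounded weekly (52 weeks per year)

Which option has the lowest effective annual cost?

Cascade Savings: (1 + 0.064/4)^4 − 1 = 6.555%
Juniper Mutual: (1 + 0.058/12)^12 − 1 = 5.957%
Granite Capital: (1 + 0.062/2)^2 − 1 = 6.296%
Aurora Lending: (1 + 0.065/52)^52 − 1 = 6.712%
The lowest effective annual rate is Juniper Mutual at 5.957%.

Juniper Mutual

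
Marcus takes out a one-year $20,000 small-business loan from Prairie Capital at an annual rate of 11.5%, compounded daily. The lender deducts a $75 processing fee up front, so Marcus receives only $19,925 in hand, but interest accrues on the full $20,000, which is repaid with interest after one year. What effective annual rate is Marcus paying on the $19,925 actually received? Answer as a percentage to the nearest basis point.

Amount owed after one year: 20,000 × (1 + 0.115/365)^365 = 20,000 × 1.121853 = $22,437.06.
Effective rate on net proceeds: 22,437.06 / 19,925 − 1 = 0.126076 = 12.61%.

12.61%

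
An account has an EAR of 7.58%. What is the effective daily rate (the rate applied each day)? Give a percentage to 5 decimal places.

The per-day rate i satisfies (1 + i)^365 = 1 + 0.0758.
i = 1.0758^(1/365) − 1 = 0.0002002 = 0.02002%.

0.02002%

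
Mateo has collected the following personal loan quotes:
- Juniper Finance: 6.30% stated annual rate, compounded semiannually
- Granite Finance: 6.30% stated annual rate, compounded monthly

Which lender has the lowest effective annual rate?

Juniper Finance

Juniper Finance: (1 + 0.0630/2)^2 − 1 = 6.399%
Granite Finance: (1 + 0.0630/12)^12 − 1 = 6.485%
The lowest effective annual rate is Juniper Finance at 6.399%.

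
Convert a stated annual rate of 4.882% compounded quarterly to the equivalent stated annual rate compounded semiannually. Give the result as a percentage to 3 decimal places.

4.912%

EAR = (1 + 0.04882/4)^4 − 1 = 0.049721.
Solve (1 + r/2)^2 = 1.049721: r/2 = 1.049721^(1/2) − 1 = 0.024559, so r = 0.049118 = 4.912%.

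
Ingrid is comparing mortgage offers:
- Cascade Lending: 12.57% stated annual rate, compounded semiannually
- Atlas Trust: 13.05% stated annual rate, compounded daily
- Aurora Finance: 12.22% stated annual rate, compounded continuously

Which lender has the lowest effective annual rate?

Cascade Lending: (1 + 0.1257/2)^2 − 1 = 12.965%
Atlas Trust: (1 + 0.1305/365)^365 − 1 = 13.937%
Aurora Finance: e^0.1222 − 1 = 12.998%
The lowest effective annual rate is Cascade Lending at 12.965%.

Cascade Lending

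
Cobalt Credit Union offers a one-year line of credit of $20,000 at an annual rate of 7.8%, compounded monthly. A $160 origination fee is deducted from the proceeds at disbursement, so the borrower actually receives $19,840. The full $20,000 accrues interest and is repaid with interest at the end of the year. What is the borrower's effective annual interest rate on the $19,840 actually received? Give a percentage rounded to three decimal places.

8.957%

Amount owed after one year: 20,000 × (1 + 0.078/12)^12 = 20,000 × 1.080850 = $21,617.00.
Effective rate on net proceeds: 21,617.00 / 19,840 − 1 = 0.089566 = 8.957%.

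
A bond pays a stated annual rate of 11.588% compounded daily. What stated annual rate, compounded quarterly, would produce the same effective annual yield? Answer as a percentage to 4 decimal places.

EAR = (1 + 0.11588/365)^365 − 1 = 0.122840.
Solve (1 + r/4)^4 = 1.122840: r/4 = 1.122840^(1/4) − 1 = 0.029389, so r = 0.117556 = 11.7556%.

11.7556%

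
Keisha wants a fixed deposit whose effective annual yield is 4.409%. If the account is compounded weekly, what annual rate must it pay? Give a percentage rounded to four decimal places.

4.3164%

(1 + r/52)^52 − 1 = 0.04409, so 1 + r/52 = 1.04409^(1/52).
r/52 = 0.000830, so r = 0.043164 = 4.3164%.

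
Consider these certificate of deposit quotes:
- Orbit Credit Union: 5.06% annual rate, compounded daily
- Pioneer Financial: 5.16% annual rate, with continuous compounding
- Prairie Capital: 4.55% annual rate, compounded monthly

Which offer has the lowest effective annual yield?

Orbit Credit Union: (1 + 0.0506/365)^365 − 1 = 5.190%
Pioneer Financial: e^0.0516 − 1 = 5.295%
Prairie Capital: (1 + 0.0455/12)^12 − 1 = 4.646%
The lowest effective annual rate is Prairie Capital at 4.646%.

Prairie Capital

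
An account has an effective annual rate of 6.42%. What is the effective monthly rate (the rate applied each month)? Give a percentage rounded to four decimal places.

0.5199%

The per-month rate i satisfies (1 + i)^12 = 1 + 0.0642.
i = 1.0642^(1/12) − 1 = 0.0051987 = 0.5199%.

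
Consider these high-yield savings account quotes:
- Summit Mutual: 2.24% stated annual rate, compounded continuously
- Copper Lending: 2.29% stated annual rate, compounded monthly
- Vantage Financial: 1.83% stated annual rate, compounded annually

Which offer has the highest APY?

Summit Mutual: e^0.0224 − 1 = 2.265%
Copper Lending: (1 + 0.0229/12)^12 − 1 = 2.314%
Vantage Financial: compounded annually, EAR = 1.830%
The highest effective annual rate is Copper Lending at 2.314%.

Copper Lending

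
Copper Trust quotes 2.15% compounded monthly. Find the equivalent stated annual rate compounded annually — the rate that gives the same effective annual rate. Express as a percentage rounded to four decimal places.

2.1713%

EAR = (1 + 0.0215/12)^12 − 1 = 0.021713.
Compounded annually, the equivalent nominal rate is the EAR itself: 2.1713%.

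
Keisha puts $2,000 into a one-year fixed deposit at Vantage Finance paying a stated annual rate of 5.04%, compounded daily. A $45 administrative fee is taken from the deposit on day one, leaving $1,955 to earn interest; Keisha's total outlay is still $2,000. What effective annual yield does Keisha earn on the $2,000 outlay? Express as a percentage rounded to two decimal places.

Value after one year: 1,955 × (1 + 0.0504/365)^365 = 1,955 × 1.051688 = $2,056.05.
Effective yield on the $2,000 outlay: 2,056.05 / 2,000 − 1 = 0.028025 = 2.80%.

2.80%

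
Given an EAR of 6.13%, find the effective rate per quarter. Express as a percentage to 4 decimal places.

1.4985%

The per-quarter rate i satisfies (1 + i)^4 = 1 + 0.0613.
i = 1.0613^(1/4) − 1 = 0.0149848 = 1.4985%.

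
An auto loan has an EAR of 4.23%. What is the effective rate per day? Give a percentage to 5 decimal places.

The per-day rate i satisfies (1 + i)^365 = 1 + 0.0423.
i = 1.0423^(1/365) − 1 = 0.0001135 = 0.01135%.

0.01135%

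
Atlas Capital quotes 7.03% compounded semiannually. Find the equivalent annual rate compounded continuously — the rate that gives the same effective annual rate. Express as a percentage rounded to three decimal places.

EAR = (1 + 0.0703/2)^2 − 1 = 0.071536.
Equivalent continuous rate: r = ln(1 + 0.071536) = 0.069093 = 6.909%.

6.909%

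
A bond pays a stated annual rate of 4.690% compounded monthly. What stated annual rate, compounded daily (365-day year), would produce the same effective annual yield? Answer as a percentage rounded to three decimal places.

4.681%

EAR = (1 + 0.04690/12)^12 − 1 = 0.047921.
Solve (1 + r/365)^365 = 1.047921: r/365 = 1.047921^(1/365) − 1 = 0.000128, so r = 0.046812 = 4.681%.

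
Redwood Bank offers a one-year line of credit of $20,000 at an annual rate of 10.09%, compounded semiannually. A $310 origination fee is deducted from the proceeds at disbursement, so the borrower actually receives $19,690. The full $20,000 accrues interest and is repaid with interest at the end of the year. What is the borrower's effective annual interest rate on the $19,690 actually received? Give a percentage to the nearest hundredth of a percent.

12.08%

Amount owed after one year: 20,000 × (1 + 0.1009/2)^2 = 20,000 × 1.103445 = $22,068.90.
Effective rate on net proceeds: 22,068.90 / 19,690 − 1 = 0.120818 = 12.08%.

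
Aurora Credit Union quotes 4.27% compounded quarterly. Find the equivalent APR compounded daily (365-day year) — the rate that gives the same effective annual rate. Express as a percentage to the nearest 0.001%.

4.248%

EAR = (1 + 0.0427/4)^4 − 1 = 0.043389.
Solve (1 + r/365)^365 = 1.043389: r/365 = 1.043389^(1/365) − 1 = 0.000116, so r = 0.042476 = 4.248%.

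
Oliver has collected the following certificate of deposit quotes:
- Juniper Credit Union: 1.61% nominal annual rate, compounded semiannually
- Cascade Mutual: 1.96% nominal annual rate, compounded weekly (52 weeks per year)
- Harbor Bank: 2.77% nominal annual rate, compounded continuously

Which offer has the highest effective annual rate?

Juniper Credit Union: (1 + 0.0161/2)^2 − 1 = 1.616%
Cascade Mutual: (1 + 0.0196/52)^52 − 1 = 1.979%
Harbor Bank: e^0.0277 − 1 = 2.809%
The highest effective annual rate is Harbor Bank at 2.809%.

Harbor Bank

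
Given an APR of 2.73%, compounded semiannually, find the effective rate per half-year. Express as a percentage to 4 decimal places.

With a nominal annual rate compounded semiannually, the periodic rate is the nominal rate divided by 2.
i = 0.0273 / 2 = 0.0136500 = 1.3650%.

1.3650%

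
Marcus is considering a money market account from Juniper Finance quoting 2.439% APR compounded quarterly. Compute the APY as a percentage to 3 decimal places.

EAR = (1 + 0.02439/4)^4 − 1.
= 1.024614 − 1 = 2.461%.

2.461%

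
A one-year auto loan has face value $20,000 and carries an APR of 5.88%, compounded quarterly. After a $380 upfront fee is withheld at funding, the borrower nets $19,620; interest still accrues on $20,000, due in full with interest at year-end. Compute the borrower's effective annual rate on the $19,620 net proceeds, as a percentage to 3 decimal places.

8.064%

Amount owed after one year: 20,000 × (1 + 0.0588/4)^4 = 20,000 × 1.060109 = $21,202.19.
Effective rate on net proceeds: 21,202.19 / 19,620 − 1 = 0.080641 = 8.064%.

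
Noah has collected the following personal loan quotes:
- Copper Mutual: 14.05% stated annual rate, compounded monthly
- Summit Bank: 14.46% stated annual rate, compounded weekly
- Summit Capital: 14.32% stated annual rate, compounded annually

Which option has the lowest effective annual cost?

Summit Capital

Copper Mutual: (1 + 0.1405/12)^12 − 1 = 14.991%
Summit Bank: (1 + 0.1446/52)^52 − 1 = 15.535%
Summit Capital: compounded annually, EAR = 14.320%
The lowest effective annual rate is Summit Capital at 14.320%.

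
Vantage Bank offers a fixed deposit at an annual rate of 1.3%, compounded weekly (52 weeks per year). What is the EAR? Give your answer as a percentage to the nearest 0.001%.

EAR = (1 + 0.013/52)^52 − 1.
= (1 + 0.000250)^52 − 1 = 1.013083 − 1 = 1.308%.

1.308%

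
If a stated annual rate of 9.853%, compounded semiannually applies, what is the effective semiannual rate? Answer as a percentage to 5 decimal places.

With a nominal annual rate compounded semiannually, the periodic rate is the nominal rate divided by 2.
i = 0.09853 / 2 = 0.0492650 = 4.92650%.

4.92650%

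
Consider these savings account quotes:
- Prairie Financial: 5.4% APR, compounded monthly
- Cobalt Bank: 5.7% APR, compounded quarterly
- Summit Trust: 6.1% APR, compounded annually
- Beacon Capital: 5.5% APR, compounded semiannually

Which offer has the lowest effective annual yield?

Prairie Financial: (1 + 0.054/12)^12 − 1 = 5.536%
Cobalt Bank: (1 + 0.057/4)^4 − 1 = 5.823%
Summit Trust: compounded annually, EAR = 6.100%
Beacon Capital: (1 + 0.055/2)^2 − 1 = 5.576%
The lowest effective annual rate is Prairie Financial at 5.536%.

Prairie Financial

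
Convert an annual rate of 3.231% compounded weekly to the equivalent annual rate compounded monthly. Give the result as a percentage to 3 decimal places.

3.234%

EAR = (1 + 0.03231/52)^52 − 1 = 0.032827.
Solve (1 + r/12)^12 = 1.032827: r/12 = 1.032827^(1/12) − 1 = 0.002695, so r = 0.032343 = 3.234%.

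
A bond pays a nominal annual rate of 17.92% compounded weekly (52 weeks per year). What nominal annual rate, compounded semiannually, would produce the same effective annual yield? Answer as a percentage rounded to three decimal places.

EAR = (1 + 0.1792/52)^52 − 1 = 0.195891.
Solve (1 + r/2)^2 = 1.195891: r/2 = 1.195891^(1/2) − 1 = 0.093568, so r = 0.187136 = 18.714%.

18.714%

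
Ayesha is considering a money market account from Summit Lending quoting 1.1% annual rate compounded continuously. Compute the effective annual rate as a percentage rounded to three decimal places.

1.106%

With continuous compounding, EAR = e^0.011 − 1.
e^0.011 = 1.011061, so EAR = 0.011061 = 1.106%.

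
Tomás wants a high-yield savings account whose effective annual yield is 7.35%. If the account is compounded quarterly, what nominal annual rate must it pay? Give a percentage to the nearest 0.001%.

(1 + r/4)^4 − 1 = 0.0735, so 1 + r/4 = 1.0735^(1/4).
r/4 = 0.017889, so r = 0.071557 = 7.156%.

7.156%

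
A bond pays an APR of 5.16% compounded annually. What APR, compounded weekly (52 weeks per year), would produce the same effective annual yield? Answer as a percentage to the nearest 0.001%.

5.034%

Compounded annually, EAR = nominal = 0.051600.
Solve (1 + r/52)^52 = 1.051600: r/52 = 1.051600^(1/52) − 1 = 0.000968, so r = 0.050337 = 5.034%.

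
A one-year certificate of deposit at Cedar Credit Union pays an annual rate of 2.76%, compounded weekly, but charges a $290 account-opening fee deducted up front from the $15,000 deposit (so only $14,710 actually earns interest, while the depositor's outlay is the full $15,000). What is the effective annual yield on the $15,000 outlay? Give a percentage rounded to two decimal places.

Value after one year: 14,710 × (1 + 0.0276/52)^52 = 14,710 × 1.027977 = $15,121.54.
Effective yield on the $15,000 outlay: 15,121.54 / 15,000 − 1 = 0.008103 = 0.81%.

0.81%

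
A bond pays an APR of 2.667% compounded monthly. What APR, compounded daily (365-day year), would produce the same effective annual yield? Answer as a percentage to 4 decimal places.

2.6641%

EAR = (1 + 0.02667/12)^12 − 1 = 0.026998.
Solve (1 + r/365)^365 = 1.026998: r/365 = 1.026998^(1/365) − 1 = 0.000073, so r = 0.026641 = 2.6641%.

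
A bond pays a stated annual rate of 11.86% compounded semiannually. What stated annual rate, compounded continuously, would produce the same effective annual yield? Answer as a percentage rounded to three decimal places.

11.522%

EAR = (1 + 0.1186/2)^2 − 1 = 0.122116.
Equivalent continuous rate: r = ln(1 + 0.122116) = 0.115217 = 11.522%.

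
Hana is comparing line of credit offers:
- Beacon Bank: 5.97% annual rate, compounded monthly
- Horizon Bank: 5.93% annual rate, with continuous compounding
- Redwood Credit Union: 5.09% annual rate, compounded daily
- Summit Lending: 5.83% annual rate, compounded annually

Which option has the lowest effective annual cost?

Beacon Bank: (1 + 0.0597/12)^12 − 1 = 6.136%
Horizon Bank: e^0.0593 − 1 = 6.109%
Redwood Credit Union: (1 + 0.0509/365)^365 − 1 = 5.221%
Summit Lending: compounded annually, EAR = 5.830%
The lowest effective annual rate is Redwood Credit Union at 5.221%.

Redwood Credit Union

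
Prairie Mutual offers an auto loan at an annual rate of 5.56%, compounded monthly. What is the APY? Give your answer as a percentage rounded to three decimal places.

EAR = (1 + 0.0556/12)^12 − 1.
= 1.057039 − 1 = 5.704%.

5.704%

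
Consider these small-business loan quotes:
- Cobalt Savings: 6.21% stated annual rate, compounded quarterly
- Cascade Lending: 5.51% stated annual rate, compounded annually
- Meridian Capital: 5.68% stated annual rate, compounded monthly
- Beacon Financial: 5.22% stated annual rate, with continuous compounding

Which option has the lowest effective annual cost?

Cobalt Savings: (1 + 0.0621/4)^4 − 1 = 6.356%
Cascade Lending: compounded annually, EAR = 5.510%
Meridian Capital: (1 + 0.0568/12)^12 − 1 = 5.830%
Beacon Financial: e^0.0522 − 1 = 5.359%
The lowest effective annual rate is Beacon Financial at 5.359%.

Beacon Financial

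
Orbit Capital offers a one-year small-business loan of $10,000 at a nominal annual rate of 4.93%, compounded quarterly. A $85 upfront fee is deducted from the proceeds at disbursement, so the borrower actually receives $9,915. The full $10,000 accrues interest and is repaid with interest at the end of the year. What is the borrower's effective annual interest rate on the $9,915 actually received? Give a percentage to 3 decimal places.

Amount owed after one year: 10,000 × (1 + 0.0493/4)^4 = 10,000 × 1.050219 = $10,502.19.
Effective rate on net proceeds: 10,502.19 / 9,915 − 1 = 0.059222 = 5.922%.

5.922%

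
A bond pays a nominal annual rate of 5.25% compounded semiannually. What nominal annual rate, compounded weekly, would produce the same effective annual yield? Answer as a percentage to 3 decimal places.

EAR = (1 + 0.0525/2)^2 − 1 = 0.053189.
Solve (1 + r/52)^52 = 1.053189: r/52 = 1.053189^(1/52) − 1 = 0.000997, so r = 0.051849 = 5.185%.

5.185%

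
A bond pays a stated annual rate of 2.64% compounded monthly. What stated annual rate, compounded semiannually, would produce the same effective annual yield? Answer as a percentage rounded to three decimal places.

EAR = (1 + 0.0264/12)^12 − 1 = 0.026722.
Solve (1 + r/2)^2 = 1.026722: r/2 = 1.026722^(1/2) − 1 = 0.013273, so r = 0.026546 = 2.655%.

2.655%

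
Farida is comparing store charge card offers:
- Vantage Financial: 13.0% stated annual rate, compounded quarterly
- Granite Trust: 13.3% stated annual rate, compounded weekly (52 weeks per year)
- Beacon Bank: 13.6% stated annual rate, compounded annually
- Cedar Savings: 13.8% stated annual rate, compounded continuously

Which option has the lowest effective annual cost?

Beacon Bank

Vantage Financial: (1 + 0.130/4)^4 − 1 = 13.648%
Granite Trust: (1 + 0.133/52)^52 − 1 = 14.206%
Beacon Bank: compounded annually, EAR = 13.600%
Cedar Savings: e^0.138 − 1 = 14.798%
The lowest effective annual rate is Beacon Bank at 13.600%.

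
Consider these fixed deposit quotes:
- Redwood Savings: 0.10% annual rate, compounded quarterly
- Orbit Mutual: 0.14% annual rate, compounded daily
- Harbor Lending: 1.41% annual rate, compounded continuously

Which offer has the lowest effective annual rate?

Redwood Savings

Redwood Savings: (1 + 0.0010/4)^4 − 1 = 0.100%
Orbit Mutual: (1 + 0.0014/365)^365 − 1 = 0.140%
Harbor Lending: e^0.0141 − 1 = 1.420%
The lowest effective annual rate is Redwood Savings at 0.100%.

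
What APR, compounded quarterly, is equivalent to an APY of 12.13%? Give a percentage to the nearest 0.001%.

(1 + r/4)^4 − 1 = 0.1213, so 1 + r/4 = 1.1213^(1/4).
r/4 = 0.029036, so r = 0.116143 = 11.614%.

11.614%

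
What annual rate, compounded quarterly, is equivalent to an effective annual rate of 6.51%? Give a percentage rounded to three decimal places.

6.357%

(1 + r/4)^4 − 1 = 0.0651, so 1 + r/4 = 1.0651^(1/4).
r/4 = 0.015892, so r = 0.063569 = 6.357%.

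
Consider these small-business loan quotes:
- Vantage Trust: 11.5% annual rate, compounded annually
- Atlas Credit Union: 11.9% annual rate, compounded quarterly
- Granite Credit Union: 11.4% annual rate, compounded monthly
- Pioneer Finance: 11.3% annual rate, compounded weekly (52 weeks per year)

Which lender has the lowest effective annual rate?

Vantage Trust: compounded annually, EAR = 11.500%
Atlas Credit Union: (1 + 0.119/4)^4 − 1 = 12.442%
Granite Credit Union: (1 + 0.114/12)^12 − 1 = 12.015%
Pioneer Finance: (1 + 0.113/52)^52 − 1 = 11.949%
The lowest effective annual rate is Vantage Trust at 11.500%.

Vantage Trust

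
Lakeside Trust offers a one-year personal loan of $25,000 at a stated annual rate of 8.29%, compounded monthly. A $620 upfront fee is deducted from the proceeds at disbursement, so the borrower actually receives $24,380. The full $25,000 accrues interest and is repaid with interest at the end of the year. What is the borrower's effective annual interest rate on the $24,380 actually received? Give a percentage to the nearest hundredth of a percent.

11.37%

Amount owed after one year: 25,000 × (1 + 0.0829/12)^12 = 25,000 × 1.086124 = $27,153.09.
Effective rate on net proceeds: 27,153.09 / 24,380 − 1 = 0.113744 = 11.37%.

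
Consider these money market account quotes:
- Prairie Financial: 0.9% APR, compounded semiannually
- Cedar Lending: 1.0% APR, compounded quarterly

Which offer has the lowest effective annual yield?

Prairie Financial: (1 + 0.009/2)^2 − 1 = 0.902%
Cedar Lending: (1 + 0.010/4)^4 − 1 = 1.004%
The lowest effective annual rate is Prairie Financial at 0.902%.

Prairie Financial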